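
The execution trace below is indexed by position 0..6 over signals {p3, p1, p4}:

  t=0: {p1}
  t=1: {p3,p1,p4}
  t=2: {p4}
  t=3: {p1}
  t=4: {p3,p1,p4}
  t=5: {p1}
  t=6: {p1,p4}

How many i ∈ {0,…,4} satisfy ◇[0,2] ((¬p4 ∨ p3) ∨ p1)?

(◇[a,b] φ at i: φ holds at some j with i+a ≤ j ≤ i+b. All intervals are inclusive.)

Evaluate at each i in [0,4]:
  i=0: ✓ (witness j=0)
  i=1: ✓ (witness j=1)
  i=2: ✓ (witness j=3)
  i=3: ✓ (witness j=3)
  i=4: ✓ (witness j=4)
Positions where it holds: {0, 1, 2, 3, 4} → 5.

5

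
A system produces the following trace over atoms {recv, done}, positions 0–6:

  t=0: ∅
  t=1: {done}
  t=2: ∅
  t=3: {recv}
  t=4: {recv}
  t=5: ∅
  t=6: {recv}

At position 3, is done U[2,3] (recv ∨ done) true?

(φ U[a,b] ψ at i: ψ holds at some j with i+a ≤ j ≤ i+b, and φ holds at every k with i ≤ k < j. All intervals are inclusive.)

Need some j in [5,6] with (recv ∨ done), and done at every k in [3,j-1].
  j=5: (recv ∨ done) false.
  j=6: (recv ∨ done) holds, but done fails at k=3 → not this j.
No j in the window works → until fails.

Does not hold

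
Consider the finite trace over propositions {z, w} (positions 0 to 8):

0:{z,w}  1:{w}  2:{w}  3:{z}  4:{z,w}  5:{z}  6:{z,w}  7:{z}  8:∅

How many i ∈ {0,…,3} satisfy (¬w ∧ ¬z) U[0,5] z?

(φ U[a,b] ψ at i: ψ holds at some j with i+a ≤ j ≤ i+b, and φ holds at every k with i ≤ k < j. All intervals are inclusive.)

2

Evaluate at each i in [0,3]:
  i=0: ✓ (rhs at j=0)
  i=1: ✗ (lhs fails at k=1 before rhs at j=3)
  i=2: ✗ (lhs fails at k=2 before rhs at j=3)
  i=3: ✓ (rhs at j=3)
Positions where it holds: {0, 3} → 2.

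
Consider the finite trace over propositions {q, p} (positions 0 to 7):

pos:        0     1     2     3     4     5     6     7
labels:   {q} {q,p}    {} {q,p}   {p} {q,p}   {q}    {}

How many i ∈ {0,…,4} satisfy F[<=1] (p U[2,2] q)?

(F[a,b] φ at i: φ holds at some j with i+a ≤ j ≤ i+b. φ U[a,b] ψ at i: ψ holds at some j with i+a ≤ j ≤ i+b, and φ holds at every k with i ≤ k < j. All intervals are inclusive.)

3

Evaluate at each i in [0,4]:
  i=0: ✗ (none in [0,1])
  i=1: ✗ (none in [1,2])
  i=2: ✓ (witness j=3)
  i=3: ✓ (witness j=3)
  i=4: ✓ (witness j=4)
Positions where it holds: {2, 3, 4} → 3.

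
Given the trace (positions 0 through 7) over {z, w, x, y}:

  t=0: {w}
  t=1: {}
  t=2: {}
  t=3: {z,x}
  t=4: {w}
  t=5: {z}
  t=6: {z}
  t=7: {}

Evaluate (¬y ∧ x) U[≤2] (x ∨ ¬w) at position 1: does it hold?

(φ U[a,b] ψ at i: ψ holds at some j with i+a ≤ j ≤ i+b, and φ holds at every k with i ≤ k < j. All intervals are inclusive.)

Need some j in [1,3] with (x ∨ ¬w), and (¬y ∧ x) at every k in [1,j-1].
  j=1: (x ∨ ¬w) holds; no prefix to check → satisfied.

Holds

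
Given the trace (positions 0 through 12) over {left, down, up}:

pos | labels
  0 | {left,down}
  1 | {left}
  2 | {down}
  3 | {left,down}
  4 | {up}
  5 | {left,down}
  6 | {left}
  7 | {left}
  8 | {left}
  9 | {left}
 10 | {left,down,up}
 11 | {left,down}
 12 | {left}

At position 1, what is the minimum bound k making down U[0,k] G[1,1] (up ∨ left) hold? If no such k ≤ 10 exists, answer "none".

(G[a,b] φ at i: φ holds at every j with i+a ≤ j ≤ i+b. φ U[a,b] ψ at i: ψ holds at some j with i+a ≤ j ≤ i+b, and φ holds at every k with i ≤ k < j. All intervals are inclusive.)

Need earliest j ≥ 1 with G[1,1] (up ∨ left), and down at every k in [1,j-1].
  j=1: rhs fails.
  j=2: rhs holds but lhs fails at k=1.
  j=3: rhs holds but lhs fails at k=1.
  j=4: rhs holds but lhs fails at k=1.
  j=5: rhs holds but lhs fails at k=1.
  j=6: rhs holds but lhs fails at k=1.
  j=7: rhs holds but lhs fails at k=1.
  j=8: rhs holds but lhs fails at k=1.
  j=9: rhs holds but lhs fails at k=1.
  j=10: rhs holds but lhs fails at k=1.
  j=11: rhs holds but lhs fails at k=1.
No witness within the range → none.

none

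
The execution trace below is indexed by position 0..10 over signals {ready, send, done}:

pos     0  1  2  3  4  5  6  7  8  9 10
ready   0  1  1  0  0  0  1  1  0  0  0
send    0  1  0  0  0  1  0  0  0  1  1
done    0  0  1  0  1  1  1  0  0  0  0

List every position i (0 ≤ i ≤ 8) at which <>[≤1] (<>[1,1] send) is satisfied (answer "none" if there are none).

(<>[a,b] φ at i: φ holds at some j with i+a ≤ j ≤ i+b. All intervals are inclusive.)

Evaluate at each i in [0,8]:
  i=0: ✓ (witness j=0)
  i=1: ✗ (none in [1,2])
  i=2: ✗ (none in [2,3])
  i=3: ✓ (witness j=4)
  i=4: ✓ (witness j=4)
  i=5: ✗ (none in [5,6])
  i=6: ✗ (none in [6,7])
  i=7: ✓ (witness j=8)
  i=8: ✓ (witness j=8)

0, 3, 4, 7, 8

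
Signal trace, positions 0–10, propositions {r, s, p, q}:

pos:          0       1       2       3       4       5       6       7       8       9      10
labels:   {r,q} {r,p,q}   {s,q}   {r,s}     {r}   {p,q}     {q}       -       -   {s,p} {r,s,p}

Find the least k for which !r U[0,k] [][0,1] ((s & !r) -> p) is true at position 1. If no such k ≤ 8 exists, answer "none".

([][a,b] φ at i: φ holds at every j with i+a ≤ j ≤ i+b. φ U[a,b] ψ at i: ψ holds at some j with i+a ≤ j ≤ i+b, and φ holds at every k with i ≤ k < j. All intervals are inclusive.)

none

Need earliest j ≥ 1 with [][0,1] ((s & !r) -> p), and !r at every k in [1,j-1].
  j=1: rhs fails.
  j=2: rhs fails.
  j=3: rhs holds but lhs fails at k=1.
  j=4: rhs holds but lhs fails at k=1.
  j=5: rhs holds but lhs fails at k=1.
  j=6: rhs holds but lhs fails at k=1.
  j=7: rhs holds but lhs fails at k=1.
  j=8: rhs holds but lhs fails at k=1.
  j=9: rhs holds but lhs fails at k=1.
No witness within the range → none.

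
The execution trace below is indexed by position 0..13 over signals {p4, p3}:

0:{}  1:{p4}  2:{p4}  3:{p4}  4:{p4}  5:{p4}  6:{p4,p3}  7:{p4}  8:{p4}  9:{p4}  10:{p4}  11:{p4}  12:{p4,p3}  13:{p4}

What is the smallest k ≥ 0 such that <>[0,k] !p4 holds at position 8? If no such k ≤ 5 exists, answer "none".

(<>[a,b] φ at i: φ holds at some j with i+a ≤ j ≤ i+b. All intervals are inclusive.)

none

Scan j = 8,9,… for !p4:
  j=8: fails
  j=9: fails
  j=10: fails
  j=11: fails
  j=12: fails
  j=13: fails
No j in [8,13] satisfies it → none.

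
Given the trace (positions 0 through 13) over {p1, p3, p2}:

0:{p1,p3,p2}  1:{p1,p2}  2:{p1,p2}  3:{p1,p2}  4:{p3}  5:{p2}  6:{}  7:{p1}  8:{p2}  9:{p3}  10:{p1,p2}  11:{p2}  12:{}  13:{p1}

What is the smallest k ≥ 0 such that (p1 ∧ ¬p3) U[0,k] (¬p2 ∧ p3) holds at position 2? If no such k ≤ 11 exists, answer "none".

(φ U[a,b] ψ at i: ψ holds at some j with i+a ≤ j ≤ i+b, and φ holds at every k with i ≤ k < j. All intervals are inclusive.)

Need earliest j ≥ 2 with (¬p2 ∧ p3), and (p1 ∧ ¬p3) at every k in [2,j-1].
  j=2: rhs fails.
  j=3: rhs fails.
  j=4: rhs holds; lhs holds on [2,3]. k = 2.

2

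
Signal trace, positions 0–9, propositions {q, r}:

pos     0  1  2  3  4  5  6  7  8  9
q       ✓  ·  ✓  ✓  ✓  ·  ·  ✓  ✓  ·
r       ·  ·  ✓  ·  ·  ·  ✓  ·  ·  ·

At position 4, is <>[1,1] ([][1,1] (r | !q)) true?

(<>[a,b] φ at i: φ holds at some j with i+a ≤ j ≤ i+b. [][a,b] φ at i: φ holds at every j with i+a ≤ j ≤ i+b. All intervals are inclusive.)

Holds

Check [][1,1] (r | !q) at each j in [5,5]:
  j=5: holds on [6,6]
Found at j=5 → formula holds.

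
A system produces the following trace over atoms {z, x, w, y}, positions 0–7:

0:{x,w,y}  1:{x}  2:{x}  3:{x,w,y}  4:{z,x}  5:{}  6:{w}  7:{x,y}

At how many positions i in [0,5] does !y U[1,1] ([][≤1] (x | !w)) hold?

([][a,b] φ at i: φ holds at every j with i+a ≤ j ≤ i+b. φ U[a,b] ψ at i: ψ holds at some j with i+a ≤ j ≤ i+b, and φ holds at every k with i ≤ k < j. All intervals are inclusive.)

2

Evaluate at each i in [0,5]:
  i=0: ✗ (lhs fails at k=0 before rhs at j=1)
  i=1: ✓ (rhs at j=2; lhs holds on [1,1])
  i=2: ✓ (rhs at j=3; lhs holds on [2,2])
  i=3: ✗ (lhs fails at k=3 before rhs at j=4)
  i=4: ✗ (no rhs in [5,5])
  i=5: ✗ (no rhs in [6,6])
Positions where it holds: {1, 2} → 2.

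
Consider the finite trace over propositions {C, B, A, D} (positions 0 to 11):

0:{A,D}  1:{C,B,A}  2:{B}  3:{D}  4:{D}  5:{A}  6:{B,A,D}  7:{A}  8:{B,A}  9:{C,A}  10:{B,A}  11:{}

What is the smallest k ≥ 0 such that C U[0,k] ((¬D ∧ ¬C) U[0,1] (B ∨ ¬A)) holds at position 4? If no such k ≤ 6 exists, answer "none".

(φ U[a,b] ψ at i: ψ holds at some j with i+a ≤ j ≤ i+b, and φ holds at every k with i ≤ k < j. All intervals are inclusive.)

Need earliest j ≥ 4 with ((¬D ∧ ¬C) U[0,1] (B ∨ ¬A)), and C at every k in [4,j-1].
  j=4: rhs holds (empty prefix). k = 0.

0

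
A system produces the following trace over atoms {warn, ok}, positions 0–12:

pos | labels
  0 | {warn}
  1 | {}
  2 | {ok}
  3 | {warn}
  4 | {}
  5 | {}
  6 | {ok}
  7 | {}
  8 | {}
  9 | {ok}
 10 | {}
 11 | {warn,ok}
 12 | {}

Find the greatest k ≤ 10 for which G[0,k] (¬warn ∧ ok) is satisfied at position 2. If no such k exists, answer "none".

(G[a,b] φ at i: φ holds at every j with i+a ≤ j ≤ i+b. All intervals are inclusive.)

0

(¬warn ∧ ok) must hold from j=2 onward; find where it first fails.
  j=2: holds
  j=3: fails
Holds on [2,2], so largest k = 0.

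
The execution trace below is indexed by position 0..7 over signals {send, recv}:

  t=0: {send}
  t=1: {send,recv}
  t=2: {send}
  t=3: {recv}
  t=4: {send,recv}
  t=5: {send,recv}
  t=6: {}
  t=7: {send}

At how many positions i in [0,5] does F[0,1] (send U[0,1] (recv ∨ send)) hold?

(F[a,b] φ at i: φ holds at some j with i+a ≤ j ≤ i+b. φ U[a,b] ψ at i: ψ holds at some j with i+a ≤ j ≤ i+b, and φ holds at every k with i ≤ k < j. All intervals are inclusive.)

6

Evaluate at each i in [0,5]:
  i=0: ✓ (witness j=0)
  i=1: ✓ (witness j=1)
  i=2: ✓ (witness j=2)
  i=3: ✓ (witness j=3)
  i=4: ✓ (witness j=4)
  i=5: ✓ (witness j=5)
Positions where it holds: {0, 1, 2, 3, 4, 5} → 6.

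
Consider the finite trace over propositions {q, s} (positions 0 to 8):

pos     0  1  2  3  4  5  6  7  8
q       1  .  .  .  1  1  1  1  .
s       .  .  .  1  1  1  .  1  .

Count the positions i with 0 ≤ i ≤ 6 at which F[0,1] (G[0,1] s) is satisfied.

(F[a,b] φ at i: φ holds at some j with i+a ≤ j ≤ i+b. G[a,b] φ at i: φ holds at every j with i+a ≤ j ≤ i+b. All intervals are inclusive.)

3

Evaluate at each i in [0,6]:
  i=0: ✗ (none in [0,1])
  i=1: ✗ (none in [1,2])
  i=2: ✓ (witness j=3)
  i=3: ✓ (witness j=3)
  i=4: ✓ (witness j=4)
  i=5: ✗ (none in [5,6])
  i=6: ✗ (none in [6,7])
Positions where it holds: {2, 3, 4} → 3.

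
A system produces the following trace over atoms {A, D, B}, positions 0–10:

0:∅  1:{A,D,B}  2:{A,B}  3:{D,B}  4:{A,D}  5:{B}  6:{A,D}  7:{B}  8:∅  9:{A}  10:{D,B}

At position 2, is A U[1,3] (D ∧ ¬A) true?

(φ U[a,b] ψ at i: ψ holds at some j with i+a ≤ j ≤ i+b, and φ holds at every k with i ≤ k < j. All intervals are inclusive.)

Holds

Need some j in [3,5] with (D ∧ ¬A), and A at every k in [2,j-1].
  j=3: (D ∧ ¬A) holds; A holds at every k in [2,2] → satisfied.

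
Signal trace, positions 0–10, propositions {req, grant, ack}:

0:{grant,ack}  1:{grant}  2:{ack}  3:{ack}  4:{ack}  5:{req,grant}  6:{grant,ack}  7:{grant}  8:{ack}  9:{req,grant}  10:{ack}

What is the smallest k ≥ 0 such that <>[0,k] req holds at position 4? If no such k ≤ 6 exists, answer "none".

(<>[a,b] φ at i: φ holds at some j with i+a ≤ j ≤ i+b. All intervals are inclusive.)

Scan j = 4,5,… for req:
  j=4: fails
  j=5: holds
First hit at j=5, so smallest k = 5-4 = 1.

1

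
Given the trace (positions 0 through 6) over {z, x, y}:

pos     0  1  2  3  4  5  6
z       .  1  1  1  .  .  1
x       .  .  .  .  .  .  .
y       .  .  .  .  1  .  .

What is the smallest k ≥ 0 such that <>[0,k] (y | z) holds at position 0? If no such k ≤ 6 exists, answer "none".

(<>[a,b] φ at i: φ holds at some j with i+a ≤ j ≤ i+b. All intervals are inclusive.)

1

Scan j = 0,1,… for (y | z):
  j=0: fails
  j=1: holds
First hit at j=1, so smallest k = 1-0 = 1.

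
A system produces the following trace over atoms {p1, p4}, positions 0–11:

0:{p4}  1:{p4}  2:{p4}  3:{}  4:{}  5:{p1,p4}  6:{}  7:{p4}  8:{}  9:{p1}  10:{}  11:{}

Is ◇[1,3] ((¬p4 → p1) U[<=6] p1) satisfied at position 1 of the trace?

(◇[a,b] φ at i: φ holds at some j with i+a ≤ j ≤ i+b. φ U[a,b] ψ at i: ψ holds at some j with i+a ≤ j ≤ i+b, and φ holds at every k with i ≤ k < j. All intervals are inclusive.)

False

Check ((¬p4 → p1) U[<=6] p1) at each j in [2,4]:
  j=2: fails
  j=3: fails
  j=4: fails
No position in the window satisfies it → formula fails.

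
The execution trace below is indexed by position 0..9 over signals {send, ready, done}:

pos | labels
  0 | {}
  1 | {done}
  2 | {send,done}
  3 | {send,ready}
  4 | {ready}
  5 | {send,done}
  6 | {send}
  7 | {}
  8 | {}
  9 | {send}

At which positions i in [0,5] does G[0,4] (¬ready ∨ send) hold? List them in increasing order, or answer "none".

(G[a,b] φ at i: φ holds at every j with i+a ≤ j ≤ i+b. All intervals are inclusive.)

Evaluate at each i in [0,5]:
  i=0: ✗ (fails at j=4)
  i=1: ✗ (fails at j=4)
  i=2: ✗ (fails at j=4)
  i=3: ✗ (fails at j=4)
  i=4: ✗ (fails at j=4)
  i=5: ✓ (all of [5,9])

5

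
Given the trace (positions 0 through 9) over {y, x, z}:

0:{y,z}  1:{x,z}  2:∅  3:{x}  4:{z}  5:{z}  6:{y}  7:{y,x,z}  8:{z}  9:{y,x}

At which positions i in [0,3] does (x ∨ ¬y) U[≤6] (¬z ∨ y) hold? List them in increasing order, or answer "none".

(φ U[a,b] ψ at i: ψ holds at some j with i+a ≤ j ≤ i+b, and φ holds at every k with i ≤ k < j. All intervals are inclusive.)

Evaluate at each i in [0,3]:
  i=0: ✓ (rhs at j=0)
  i=1: ✓ (rhs at j=2; lhs holds on [1,1])
  i=2: ✓ (rhs at j=2)
  i=3: ✓ (rhs at j=3)

0, 1, 2, 3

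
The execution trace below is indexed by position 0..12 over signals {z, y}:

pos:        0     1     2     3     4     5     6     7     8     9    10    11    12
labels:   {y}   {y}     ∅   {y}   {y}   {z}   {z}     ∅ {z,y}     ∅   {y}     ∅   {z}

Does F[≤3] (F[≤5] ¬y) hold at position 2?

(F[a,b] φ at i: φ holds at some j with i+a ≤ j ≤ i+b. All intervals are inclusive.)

Check F[≤5] ¬y at each j in [2,5]:
  j=2: holds (witness at 2)
  j=3: holds (witness at 5)
  j=4: holds (witness at 5)
  j=5: holds (witness at 5)
Found at j=2 → formula holds.

Yes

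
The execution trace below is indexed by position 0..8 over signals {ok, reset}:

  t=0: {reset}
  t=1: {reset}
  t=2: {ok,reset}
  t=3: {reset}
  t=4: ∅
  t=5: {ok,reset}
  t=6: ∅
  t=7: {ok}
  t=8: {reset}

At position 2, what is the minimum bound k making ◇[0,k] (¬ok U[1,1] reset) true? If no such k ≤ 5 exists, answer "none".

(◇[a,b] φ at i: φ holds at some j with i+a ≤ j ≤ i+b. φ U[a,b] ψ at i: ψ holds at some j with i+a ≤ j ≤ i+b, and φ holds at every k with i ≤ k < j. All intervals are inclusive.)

2

Scan j = 2,3,… for (¬ok U[1,1] reset):
  j=2: fails
  j=3: fails
  j=4: holds
First hit at j=4, so smallest k = 4-2 = 2.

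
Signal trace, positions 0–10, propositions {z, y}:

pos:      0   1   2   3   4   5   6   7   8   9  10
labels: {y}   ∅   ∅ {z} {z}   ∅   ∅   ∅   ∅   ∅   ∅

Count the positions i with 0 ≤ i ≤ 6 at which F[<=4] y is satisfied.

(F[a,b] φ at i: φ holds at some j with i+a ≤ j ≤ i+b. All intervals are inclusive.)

Evaluate at each i in [0,6]:
  i=0: ✓ (witness j=0)
  i=1: ✗ (none in [1,5])
  i=2: ✗ (none in [2,6])
  i=3: ✗ (none in [3,7])
  i=4: ✗ (none in [4,8])
  i=5: ✗ (none in [5,9])
  i=6: ✗ (none in [6,10])
Positions where it holds: {0} → 1.

1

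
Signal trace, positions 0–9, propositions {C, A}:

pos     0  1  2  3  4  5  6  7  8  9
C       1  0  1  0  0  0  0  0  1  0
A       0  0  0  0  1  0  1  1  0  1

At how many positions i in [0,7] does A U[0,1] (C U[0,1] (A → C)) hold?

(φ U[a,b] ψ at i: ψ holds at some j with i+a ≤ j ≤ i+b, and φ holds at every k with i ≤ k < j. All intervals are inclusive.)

Evaluate at each i in [0,7]:
  i=0: ✓ (rhs at j=0)
  i=1: ✓ (rhs at j=1)
  i=2: ✓ (rhs at j=2)
  i=3: ✓ (rhs at j=3)
  i=4: ✓ (rhs at j=5; lhs holds on [4,4])
  i=5: ✓ (rhs at j=5)
  i=6: ✗ (no rhs in [6,7])
  i=7: ✓ (rhs at j=8; lhs holds on [7,7])
Positions where it holds: {0, 1, 2, 3, 4, 5, 7} → 7.

7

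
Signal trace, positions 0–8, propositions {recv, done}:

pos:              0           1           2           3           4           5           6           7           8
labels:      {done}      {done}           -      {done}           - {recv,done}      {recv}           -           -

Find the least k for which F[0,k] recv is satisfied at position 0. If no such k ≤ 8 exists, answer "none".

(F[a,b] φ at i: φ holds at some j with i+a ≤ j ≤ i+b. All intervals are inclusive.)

5

Scan j = 0,1,… for recv:
  j=0: fails
  j=1: fails
  j=2: fails
  j=3: fails
  j=4: fails
  j=5: holds
First hit at j=5, so smallest k = 5-0 = 5.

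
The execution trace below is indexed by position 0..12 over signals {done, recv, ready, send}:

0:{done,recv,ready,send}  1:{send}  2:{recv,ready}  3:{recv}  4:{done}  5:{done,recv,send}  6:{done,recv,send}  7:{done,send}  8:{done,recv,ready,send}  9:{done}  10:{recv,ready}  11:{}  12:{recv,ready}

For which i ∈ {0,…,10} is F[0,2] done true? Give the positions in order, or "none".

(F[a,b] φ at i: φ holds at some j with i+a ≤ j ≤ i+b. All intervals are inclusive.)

0, 2, 3, 4, 5, 6, 7, 8, 9

Evaluate at each i in [0,10]:
  i=0: ✓ (witness j=0)
  i=1: ✗ (none in [1,3])
  i=2: ✓ (witness j=4)
  i=3: ✓ (witness j=4)
  i=4: ✓ (witness j=4)
  i=5: ✓ (witness j=5)
  i=6: ✓ (witness j=6)
  i=7: ✓ (witness j=7)
  i=8: ✓ (witness j=8)
  i=9: ✓ (witness j=9)
  i=10: ✗ (none in [10,12])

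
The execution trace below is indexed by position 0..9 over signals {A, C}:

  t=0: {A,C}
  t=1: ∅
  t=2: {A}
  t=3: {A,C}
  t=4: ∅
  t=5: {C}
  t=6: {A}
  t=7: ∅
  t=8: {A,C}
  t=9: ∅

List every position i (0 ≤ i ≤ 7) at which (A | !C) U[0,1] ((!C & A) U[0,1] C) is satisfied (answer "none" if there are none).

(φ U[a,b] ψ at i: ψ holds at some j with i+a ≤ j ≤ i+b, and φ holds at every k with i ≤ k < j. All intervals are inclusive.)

0, 1, 2, 3, 4, 5, 7

Evaluate at each i in [0,7]:
  i=0: ✓ (rhs at j=0)
  i=1: ✓ (rhs at j=2; lhs holds on [1,1])
  i=2: ✓ (rhs at j=2)
  i=3: ✓ (rhs at j=3)
  i=4: ✓ (rhs at j=5; lhs holds on [4,4])
  i=5: ✓ (rhs at j=5)
  i=6: ✗ (no rhs in [6,7])
  i=7: ✓ (rhs at j=8; lhs holds on [7,7])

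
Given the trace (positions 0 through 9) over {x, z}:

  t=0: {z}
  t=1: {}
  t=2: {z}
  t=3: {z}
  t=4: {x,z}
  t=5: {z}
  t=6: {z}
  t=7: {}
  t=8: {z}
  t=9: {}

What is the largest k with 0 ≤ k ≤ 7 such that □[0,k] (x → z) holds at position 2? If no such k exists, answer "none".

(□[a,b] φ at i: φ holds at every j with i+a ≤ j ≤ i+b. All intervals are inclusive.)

7

(x → z) must hold from j=2 onward; find where it first fails.
  j=2: holds
  j=3: holds
  j=4: holds
  j=5: holds
  j=6: holds
  j=7: holds
  j=8: holds
  j=9: holds
Holds through j=9; largest k = 7.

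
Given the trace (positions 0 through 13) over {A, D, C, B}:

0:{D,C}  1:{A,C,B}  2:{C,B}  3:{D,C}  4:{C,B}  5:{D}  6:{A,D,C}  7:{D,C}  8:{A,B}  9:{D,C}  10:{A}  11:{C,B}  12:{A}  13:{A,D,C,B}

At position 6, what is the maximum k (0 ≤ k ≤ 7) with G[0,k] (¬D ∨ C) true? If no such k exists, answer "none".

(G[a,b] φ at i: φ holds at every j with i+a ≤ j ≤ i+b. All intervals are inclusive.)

7

(¬D ∨ C) must hold from j=6 onward; find where it first fails.
  j=6: holds
  j=7: holds
  j=8: holds
  j=9: holds
  j=10: holds
  j=11: holds
  j=12: holds
  j=13: holds
Holds through j=13; largest k = 7.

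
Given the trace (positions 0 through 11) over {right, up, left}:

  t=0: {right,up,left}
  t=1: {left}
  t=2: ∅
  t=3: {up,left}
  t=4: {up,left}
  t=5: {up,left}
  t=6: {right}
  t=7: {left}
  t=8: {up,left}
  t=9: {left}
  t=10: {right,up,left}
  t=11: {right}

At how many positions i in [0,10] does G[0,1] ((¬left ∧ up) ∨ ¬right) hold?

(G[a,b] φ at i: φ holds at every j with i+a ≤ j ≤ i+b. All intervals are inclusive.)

6

Evaluate at each i in [0,10]:
  i=0: ✗ (fails at j=0)
  i=1: ✓ (all of [1,2])
  i=2: ✓ (all of [2,3])
  i=3: ✓ (all of [3,4])
  i=4: ✓ (all of [4,5])
  i=5: ✗ (fails at j=6)
  i=6: ✗ (fails at j=6)
  i=7: ✓ (all of [7,8])
  i=8: ✓ (all of [8,9])
  i=9: ✗ (fails at j=10)
  i=10: ✗ (fails at j=10)
Positions where it holds: {1, 2, 3, 4, 7, 8} → 6.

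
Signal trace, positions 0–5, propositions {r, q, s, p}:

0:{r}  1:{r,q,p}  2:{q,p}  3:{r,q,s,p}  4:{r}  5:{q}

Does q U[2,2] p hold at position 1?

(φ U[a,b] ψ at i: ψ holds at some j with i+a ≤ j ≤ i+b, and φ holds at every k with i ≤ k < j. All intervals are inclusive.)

Need some j in [3,3] with p, and q at every k in [1,j-1].
  j=3: p holds; q holds at every k in [1,2] → satisfied.

Holds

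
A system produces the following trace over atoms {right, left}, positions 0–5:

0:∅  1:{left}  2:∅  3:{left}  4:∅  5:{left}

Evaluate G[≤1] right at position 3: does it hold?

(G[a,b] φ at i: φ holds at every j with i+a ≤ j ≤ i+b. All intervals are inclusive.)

No

Check right at every j in [3,4]:
  j=3: false
  j=4: false
Fails at j=3 → formula fails.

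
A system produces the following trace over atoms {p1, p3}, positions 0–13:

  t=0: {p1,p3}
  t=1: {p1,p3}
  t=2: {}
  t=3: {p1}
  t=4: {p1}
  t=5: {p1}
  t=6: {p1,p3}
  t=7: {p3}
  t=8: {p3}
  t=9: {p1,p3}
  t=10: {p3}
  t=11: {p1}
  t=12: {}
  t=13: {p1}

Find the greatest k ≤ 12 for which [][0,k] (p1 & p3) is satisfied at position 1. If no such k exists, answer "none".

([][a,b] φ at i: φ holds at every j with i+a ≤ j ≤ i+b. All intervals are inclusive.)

(p1 & p3) must hold from j=1 onward; find where it first fails.
  j=1: holds
  j=2: fails
Holds on [1,1], so largest k = 0.

0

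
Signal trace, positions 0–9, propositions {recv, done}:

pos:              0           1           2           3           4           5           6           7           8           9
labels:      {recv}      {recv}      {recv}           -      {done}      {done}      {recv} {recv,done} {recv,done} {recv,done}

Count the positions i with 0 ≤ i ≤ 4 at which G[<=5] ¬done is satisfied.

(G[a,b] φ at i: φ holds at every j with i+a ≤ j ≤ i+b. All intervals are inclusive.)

0

Evaluate at each i in [0,4]:
  i=0: ✗ (fails at j=4)
  i=1: ✗ (fails at j=4)
  i=2: ✗ (fails at j=4)
  i=3: ✗ (fails at j=4)
  i=4: ✗ (fails at j=4)
Positions where it holds: {} → 0.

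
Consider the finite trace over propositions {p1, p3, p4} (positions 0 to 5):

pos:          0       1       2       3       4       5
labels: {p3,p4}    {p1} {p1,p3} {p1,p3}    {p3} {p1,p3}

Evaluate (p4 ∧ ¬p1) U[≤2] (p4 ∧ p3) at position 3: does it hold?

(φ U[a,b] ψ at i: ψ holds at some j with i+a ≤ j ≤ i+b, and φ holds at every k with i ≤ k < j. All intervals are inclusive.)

Does not hold

Need some j in [3,5] with (p4 ∧ p3), and (p4 ∧ ¬p1) at every k in [3,j-1].
  j=3: (p4 ∧ p3) false.
  j=4: (p4 ∧ p3) false.
  j=5: (p4 ∧ p3) false.
No j in the window works → until fails.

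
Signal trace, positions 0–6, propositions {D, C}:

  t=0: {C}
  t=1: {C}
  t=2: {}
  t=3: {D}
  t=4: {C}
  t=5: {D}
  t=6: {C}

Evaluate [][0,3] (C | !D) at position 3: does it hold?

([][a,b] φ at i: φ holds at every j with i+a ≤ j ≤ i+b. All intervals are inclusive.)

Does not hold

Check (C | !D) at every j in [3,6]:
  j=3: false
  j=4: true
  j=5: false
  j=6: true
Fails at j=3 → formula fails.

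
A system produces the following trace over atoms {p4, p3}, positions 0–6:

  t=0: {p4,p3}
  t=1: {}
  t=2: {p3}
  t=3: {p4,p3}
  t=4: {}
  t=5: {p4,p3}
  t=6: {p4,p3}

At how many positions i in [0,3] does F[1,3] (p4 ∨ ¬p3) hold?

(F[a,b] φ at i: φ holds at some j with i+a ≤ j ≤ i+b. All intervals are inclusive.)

Evaluate at each i in [0,3]:
  i=0: ✓ (witness j=1)
  i=1: ✓ (witness j=3)
  i=2: ✓ (witness j=3)
  i=3: ✓ (witness j=4)
Positions where it holds: {0, 1, 2, 3} → 4.

4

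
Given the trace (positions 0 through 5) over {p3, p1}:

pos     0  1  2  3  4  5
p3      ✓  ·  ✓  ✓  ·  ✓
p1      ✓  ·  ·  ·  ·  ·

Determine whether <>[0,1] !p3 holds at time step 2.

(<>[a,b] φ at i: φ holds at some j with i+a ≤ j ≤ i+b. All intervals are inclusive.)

Check !p3 at each j in [2,3]:
  j=2: false
  j=3: false
No position in the window satisfies it → formula fails.

No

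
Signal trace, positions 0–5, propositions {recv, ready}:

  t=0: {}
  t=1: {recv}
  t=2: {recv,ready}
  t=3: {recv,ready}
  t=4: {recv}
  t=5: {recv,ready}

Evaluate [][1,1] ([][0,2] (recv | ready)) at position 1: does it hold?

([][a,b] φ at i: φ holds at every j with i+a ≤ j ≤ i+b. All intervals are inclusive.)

Check [][0,2] (recv | ready) at every j in [2,2]:
  j=2: holds on [2,4]
All positions satisfy it → formula holds.

Holds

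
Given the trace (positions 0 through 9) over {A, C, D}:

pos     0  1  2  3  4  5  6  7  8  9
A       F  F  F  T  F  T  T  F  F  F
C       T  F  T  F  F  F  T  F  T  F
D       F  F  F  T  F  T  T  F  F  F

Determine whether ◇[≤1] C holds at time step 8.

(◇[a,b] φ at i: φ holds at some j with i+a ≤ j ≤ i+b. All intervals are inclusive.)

Check C at each j in [8,9]:
  j=8: true
  j=9: false
Found at j=8 → formula holds.

True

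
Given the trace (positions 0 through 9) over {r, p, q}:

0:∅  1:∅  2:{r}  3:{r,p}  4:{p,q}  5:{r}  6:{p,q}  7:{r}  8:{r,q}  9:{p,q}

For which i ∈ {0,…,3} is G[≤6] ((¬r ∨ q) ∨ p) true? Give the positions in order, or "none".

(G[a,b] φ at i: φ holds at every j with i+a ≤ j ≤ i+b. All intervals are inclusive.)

none

Evaluate at each i in [0,3]:
  i=0: ✗ (fails at j=2)
  i=1: ✗ (fails at j=2)
  i=2: ✗ (fails at j=2)
  i=3: ✗ (fails at j=5)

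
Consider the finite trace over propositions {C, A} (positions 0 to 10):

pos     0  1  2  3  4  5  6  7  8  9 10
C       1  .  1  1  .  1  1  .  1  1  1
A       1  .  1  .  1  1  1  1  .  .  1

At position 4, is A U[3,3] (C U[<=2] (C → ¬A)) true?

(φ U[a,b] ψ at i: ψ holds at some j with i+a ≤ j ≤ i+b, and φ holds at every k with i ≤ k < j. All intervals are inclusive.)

Need some j in [7,7] with (C U[<=2] (C → ¬A)), and A at every k in [4,j-1].
  j=7: (C U[<=2] (C → ¬A)) holds; A holds at every k in [4,6] → satisfied.

True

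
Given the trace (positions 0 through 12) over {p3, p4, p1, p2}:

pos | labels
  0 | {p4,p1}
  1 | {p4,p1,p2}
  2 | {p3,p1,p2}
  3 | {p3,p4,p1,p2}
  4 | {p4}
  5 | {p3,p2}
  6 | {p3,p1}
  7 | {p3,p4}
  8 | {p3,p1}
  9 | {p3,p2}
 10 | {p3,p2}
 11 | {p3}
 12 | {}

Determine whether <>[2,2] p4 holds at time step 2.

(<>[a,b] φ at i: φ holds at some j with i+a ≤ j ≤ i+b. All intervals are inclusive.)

Check p4 at each j in [4,4]:
  j=4: true
Found at j=4 → formula holds.

True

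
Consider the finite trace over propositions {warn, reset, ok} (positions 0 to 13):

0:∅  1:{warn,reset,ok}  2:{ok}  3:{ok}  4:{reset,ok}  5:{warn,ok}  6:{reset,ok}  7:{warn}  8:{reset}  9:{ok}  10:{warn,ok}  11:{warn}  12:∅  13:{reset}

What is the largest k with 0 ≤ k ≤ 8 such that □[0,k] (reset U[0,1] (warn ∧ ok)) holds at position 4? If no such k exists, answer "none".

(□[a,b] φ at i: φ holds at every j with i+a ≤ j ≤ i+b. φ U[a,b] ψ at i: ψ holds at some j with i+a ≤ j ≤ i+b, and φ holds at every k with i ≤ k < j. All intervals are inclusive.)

1

(reset U[0,1] (warn ∧ ok)) must hold from j=4 onward; find where it first fails.
  j=4: holds
  j=5: holds
  j=6: fails
Holds on [4,5], so largest k = 1.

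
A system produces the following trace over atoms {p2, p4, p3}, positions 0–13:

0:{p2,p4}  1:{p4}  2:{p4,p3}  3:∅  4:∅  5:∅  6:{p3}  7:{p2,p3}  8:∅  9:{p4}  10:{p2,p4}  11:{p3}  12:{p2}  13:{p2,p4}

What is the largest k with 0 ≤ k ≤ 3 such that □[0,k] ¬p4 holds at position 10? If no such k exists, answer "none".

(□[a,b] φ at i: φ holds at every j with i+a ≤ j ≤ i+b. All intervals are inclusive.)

¬p4 must hold from j=10 onward; find where it first fails.
  j=10: fails → no k works.

none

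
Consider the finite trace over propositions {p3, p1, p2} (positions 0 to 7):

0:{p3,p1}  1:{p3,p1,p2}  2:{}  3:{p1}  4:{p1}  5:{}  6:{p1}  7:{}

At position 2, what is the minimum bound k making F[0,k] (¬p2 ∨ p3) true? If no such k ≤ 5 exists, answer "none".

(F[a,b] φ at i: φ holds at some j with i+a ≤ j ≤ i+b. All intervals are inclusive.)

0

Scan j = 2,3,… for (¬p2 ∨ p3):
  j=2: holds
First hit at j=2, so smallest k = 2-2 = 0.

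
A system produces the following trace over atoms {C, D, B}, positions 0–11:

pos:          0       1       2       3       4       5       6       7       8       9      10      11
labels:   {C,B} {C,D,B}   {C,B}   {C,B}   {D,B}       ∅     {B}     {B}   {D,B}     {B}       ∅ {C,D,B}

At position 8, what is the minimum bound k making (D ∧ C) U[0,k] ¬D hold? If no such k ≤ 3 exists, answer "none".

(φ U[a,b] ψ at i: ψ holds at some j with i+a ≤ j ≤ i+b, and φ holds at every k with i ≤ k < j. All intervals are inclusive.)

none

Need earliest j ≥ 8 with ¬D, and (D ∧ C) at every k in [8,j-1].
  j=8: rhs fails.
  j=9: rhs holds but lhs fails at k=8.
  j=10: rhs holds but lhs fails at k=8.
  j=11: rhs fails.
No witness within the range → none.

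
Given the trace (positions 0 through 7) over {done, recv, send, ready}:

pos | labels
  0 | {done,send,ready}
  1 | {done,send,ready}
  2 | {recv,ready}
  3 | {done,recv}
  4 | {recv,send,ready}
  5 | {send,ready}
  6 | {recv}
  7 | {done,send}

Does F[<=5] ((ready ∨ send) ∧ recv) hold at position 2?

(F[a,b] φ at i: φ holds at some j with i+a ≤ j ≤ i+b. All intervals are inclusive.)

True

Check ((ready ∨ send) ∧ recv) at each j in [2,7]:
  j=2: true
  j=3: false
  j=4: true
  j=5: false
  j=6: false
  j=7: false
Found at j=2 → formula holds.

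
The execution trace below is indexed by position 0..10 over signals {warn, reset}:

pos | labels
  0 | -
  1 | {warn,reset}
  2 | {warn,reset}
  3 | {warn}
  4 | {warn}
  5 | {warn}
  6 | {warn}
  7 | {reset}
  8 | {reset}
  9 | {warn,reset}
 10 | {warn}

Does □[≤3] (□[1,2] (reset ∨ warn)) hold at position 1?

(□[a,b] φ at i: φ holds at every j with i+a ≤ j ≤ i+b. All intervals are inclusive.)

Check □[1,2] (reset ∨ warn) at every j in [1,4]:
  j=1: holds on [2,3]
  j=2: holds on [3,4]
  j=3: holds on [4,5]
  j=4: holds on [5,6]
All positions satisfy it → formula holds.

True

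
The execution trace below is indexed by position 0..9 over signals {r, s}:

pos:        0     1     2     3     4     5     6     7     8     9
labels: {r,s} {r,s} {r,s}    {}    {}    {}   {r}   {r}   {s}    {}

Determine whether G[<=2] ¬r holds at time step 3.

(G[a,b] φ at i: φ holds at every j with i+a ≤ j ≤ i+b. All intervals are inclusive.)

Check ¬r at every j in [3,5]:
  j=3: true
  j=4: true
  j=5: true
All positions satisfy it → formula holds.

True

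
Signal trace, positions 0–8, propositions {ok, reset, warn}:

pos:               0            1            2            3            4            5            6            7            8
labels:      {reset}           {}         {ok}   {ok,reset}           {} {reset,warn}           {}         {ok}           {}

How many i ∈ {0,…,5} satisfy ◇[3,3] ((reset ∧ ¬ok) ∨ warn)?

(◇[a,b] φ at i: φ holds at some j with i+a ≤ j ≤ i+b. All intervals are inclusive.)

Evaluate at each i in [0,5]:
  i=0: ✗ (none in [3,3])
  i=1: ✗ (none in [4,4])
  i=2: ✓ (witness j=5)
  i=3: ✗ (none in [6,6])
  i=4: ✗ (none in [7,7])
  i=5: ✗ (none in [8,8])
Positions where it holds: {2} → 1.

1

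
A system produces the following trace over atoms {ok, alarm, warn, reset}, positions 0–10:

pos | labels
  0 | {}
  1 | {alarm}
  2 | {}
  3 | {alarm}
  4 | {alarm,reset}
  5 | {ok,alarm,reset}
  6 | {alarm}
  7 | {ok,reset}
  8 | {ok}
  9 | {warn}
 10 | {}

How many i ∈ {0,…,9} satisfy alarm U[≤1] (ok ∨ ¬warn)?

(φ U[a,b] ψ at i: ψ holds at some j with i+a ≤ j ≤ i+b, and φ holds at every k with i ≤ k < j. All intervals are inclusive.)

Evaluate at each i in [0,9]:
  i=0: ✓ (rhs at j=0)
  i=1: ✓ (rhs at j=1)
  i=2: ✓ (rhs at j=2)
  i=3: ✓ (rhs at j=3)
  i=4: ✓ (rhs at j=4)
  i=5: ✓ (rhs at j=5)
  i=6: ✓ (rhs at j=6)
  i=7: ✓ (rhs at j=7)
  i=8: ✓ (rhs at j=8)
  i=9: ✗ (lhs fails at k=9 before rhs at j=10)
Positions where it holds: {0, 1, 2, 3, 4, 5, 6, 7, 8} → 9.

9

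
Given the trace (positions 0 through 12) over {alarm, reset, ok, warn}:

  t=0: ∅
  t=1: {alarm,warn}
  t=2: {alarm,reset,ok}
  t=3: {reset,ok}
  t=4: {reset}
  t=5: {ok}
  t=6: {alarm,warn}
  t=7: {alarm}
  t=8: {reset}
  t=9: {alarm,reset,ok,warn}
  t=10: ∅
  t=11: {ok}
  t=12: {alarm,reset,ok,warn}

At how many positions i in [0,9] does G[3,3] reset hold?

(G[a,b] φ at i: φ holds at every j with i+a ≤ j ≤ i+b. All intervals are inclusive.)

Evaluate at each i in [0,9]:
  i=0: ✓ (all of [3,3])
  i=1: ✓ (all of [4,4])
  i=2: ✗ (fails at j=5)
  i=3: ✗ (fails at j=6)
  i=4: ✗ (fails at j=7)
  i=5: ✓ (all of [8,8])
  i=6: ✓ (all of [9,9])
  i=7: ✗ (fails at j=10)
  i=8: ✗ (fails at j=11)
  i=9: ✓ (all of [12,12])
Positions where it holds: {0, 1, 5, 6, 9} → 5.

5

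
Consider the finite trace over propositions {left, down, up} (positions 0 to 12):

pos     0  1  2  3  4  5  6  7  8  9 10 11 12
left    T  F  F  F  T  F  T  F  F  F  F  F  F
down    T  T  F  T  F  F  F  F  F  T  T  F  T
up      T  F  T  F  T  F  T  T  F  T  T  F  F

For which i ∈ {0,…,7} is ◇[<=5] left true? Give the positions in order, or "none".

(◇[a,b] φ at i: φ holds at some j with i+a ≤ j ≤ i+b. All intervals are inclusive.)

Evaluate at each i in [0,7]:
  i=0: ✓ (witness j=0)
  i=1: ✓ (witness j=4)
  i=2: ✓ (witness j=4)
  i=3: ✓ (witness j=4)
  i=4: ✓ (witness j=4)
  i=5: ✓ (witness j=6)
  i=6: ✓ (witness j=6)
  i=7: ✗ (none in [7,12])

0, 1, 2, 3, 4, 5, 6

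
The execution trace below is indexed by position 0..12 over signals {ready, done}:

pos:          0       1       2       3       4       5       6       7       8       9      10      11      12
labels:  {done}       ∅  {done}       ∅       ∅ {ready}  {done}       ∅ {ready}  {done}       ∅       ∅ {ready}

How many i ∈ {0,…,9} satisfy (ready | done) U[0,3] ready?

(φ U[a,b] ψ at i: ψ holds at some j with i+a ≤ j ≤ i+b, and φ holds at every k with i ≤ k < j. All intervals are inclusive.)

Evaluate at each i in [0,9]:
  i=0: ✗ (no rhs in [0,3])
  i=1: ✗ (no rhs in [1,4])
  i=2: ✗ (lhs fails at k=3 before rhs at j=5)
  i=3: ✗ (lhs fails at k=3 before rhs at j=5)
  i=4: ✗ (lhs fails at k=4 before rhs at j=5)
  i=5: ✓ (rhs at j=5)
  i=6: ✗ (lhs fails at k=7 before rhs at j=8)
  i=7: ✗ (lhs fails at k=7 before rhs at j=8)
  i=8: ✓ (rhs at j=8)
  i=9: ✗ (lhs fails at k=10 before rhs at j=12)
Positions where it holds: {5, 8} → 2.

2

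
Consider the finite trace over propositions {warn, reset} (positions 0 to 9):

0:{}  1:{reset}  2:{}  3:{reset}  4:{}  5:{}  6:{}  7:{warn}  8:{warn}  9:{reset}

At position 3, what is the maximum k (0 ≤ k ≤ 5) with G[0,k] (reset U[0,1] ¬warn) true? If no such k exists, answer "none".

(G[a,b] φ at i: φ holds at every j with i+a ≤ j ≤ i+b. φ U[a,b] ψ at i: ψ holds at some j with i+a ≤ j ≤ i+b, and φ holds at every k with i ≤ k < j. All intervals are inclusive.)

3

(reset U[0,1] ¬warn) must hold from j=3 onward; find where it first fails.
  j=3: holds
  j=4: holds
  j=5: holds
  j=6: holds
  j=7: fails
Holds on [3,6], so largest k = 3.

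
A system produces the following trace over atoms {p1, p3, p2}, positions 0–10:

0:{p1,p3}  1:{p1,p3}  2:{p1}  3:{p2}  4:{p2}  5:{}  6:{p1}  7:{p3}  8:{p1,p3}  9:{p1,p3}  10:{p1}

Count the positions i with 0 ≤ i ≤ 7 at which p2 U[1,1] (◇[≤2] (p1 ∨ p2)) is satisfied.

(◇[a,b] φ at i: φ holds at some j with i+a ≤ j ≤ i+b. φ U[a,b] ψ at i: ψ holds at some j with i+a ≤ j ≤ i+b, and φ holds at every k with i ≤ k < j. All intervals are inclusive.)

Evaluate at each i in [0,7]:
  i=0: ✗ (lhs fails at k=0 before rhs at j=1)
  i=1: ✗ (lhs fails at k=1 before rhs at j=2)
  i=2: ✗ (lhs fails at k=2 before rhs at j=3)
  i=3: ✓ (rhs at j=4; lhs holds on [3,3])
  i=4: ✓ (rhs at j=5; lhs holds on [4,4])
  i=5: ✗ (lhs fails at k=5 before rhs at j=6)
  i=6: ✗ (lhs fails at k=6 before rhs at j=7)
  i=7: ✗ (lhs fails at k=7 before rhs at j=8)
Positions where it holds: {3, 4} → 2.

2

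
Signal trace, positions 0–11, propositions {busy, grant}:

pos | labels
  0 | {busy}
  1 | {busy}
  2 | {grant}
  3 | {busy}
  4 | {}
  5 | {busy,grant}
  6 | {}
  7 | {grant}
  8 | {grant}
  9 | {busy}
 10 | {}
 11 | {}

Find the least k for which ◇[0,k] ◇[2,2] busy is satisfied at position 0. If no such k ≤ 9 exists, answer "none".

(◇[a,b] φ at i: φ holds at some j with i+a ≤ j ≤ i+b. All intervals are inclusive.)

1

Scan j = 0,1,… for ◇[2,2] busy:
  j=0: fails
  j=1: holds
First hit at j=1, so smallest k = 1-0 = 1.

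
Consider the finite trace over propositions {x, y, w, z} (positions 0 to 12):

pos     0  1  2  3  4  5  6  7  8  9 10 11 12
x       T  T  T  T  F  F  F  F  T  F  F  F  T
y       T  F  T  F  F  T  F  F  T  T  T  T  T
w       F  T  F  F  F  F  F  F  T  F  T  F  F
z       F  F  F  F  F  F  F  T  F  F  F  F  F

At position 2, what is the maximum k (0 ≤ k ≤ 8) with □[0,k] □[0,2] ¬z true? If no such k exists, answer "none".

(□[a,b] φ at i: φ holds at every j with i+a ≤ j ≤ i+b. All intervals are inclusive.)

2

□[0,2] ¬z must hold from j=2 onward; find where it first fails.
  j=2: holds
  j=3: holds
  j=4: holds
  j=5: fails
Holds on [2,4], so largest k = 2.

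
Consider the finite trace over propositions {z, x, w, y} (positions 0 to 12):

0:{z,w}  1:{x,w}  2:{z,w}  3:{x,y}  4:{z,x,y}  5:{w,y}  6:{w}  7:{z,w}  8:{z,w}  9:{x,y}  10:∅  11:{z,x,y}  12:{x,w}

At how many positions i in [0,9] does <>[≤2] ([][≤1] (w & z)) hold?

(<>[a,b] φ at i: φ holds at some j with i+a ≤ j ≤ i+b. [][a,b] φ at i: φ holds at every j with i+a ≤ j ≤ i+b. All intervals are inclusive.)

Evaluate at each i in [0,9]:
  i=0: ✗ (none in [0,2])
  i=1: ✗ (none in [1,3])
  i=2: ✗ (none in [2,4])
  i=3: ✗ (none in [3,5])
  i=4: ✗ (none in [4,6])
  i=5: ✓ (witness j=7)
  i=6: ✓ (witness j=7)
  i=7: ✓ (witness j=7)
  i=8: ✗ (none in [8,10])
  i=9: ✗ (none in [9,11])
Positions where it holds: {5, 6, 7} → 3.

3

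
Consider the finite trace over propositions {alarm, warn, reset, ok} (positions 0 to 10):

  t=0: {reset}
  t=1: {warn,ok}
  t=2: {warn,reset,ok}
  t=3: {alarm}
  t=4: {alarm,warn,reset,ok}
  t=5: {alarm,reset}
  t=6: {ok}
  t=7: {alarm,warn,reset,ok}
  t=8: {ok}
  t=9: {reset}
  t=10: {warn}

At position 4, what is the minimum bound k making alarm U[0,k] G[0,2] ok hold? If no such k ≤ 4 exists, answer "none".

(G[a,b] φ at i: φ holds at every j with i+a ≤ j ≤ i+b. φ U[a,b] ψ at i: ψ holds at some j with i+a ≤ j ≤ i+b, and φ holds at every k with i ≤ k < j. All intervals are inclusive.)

2

Need earliest j ≥ 4 with G[0,2] ok, and alarm at every k in [4,j-1].
  j=4: rhs fails.
  j=5: rhs fails.
  j=6: rhs holds; lhs holds on [4,5]. k = 2.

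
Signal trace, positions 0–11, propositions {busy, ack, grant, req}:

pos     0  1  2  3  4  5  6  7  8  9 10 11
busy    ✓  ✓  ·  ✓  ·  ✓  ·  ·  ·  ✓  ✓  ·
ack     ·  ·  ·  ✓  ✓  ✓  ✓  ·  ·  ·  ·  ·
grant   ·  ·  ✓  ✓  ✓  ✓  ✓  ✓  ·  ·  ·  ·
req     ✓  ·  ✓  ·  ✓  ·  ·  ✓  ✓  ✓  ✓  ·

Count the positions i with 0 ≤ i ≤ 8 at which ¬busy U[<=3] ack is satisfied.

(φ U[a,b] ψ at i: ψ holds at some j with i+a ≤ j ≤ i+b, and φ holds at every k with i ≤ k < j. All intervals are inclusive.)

5

Evaluate at each i in [0,8]:
  i=0: ✗ (lhs fails at k=0 before rhs at j=3)
  i=1: ✗ (lhs fails at k=1 before rhs at j=3)
  i=2: ✓ (rhs at j=3; lhs holds on [2,2])
  i=3: ✓ (rhs at j=3)
  i=4: ✓ (rhs at j=4)
  i=5: ✓ (rhs at j=5)
  i=6: ✓ (rhs at j=6)
  i=7: ✗ (no rhs in [7,10])
  i=8: ✗ (no rhs in [8,11])
Positions where it holds: {2, 3, 4, 5, 6} → 5.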